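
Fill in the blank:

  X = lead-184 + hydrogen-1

Bi-185

Conserve mass number: A = 184 + 1, so A = 185.
Conserve atomic number: Z = 82 + 1, so Z = 83.
Z = 83 is bismuth, so the species is bismuth-185.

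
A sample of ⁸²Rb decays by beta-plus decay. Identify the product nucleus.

Beta-plus decay: mass number changes by +0, atomic number by -1.
A: 82 = 82; Z: 37 − 1 = 36.
Z = 36 is krypton, so the daughter is ⁸²Kr.

Kr-82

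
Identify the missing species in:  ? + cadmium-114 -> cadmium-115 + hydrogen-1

deuteron

Conserve mass number: A + 114 = 115 + 1, so A = 2.
Conserve atomic number: Z + 48 = 48 + 1, so Z = 1.
A = 2 and Z = 1 is hydrogen-2 — a deuteron.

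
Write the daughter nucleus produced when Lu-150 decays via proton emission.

Yb-149

Proton emission: mass number changes by -1, atomic number by -1.
A: 150 − 1 = 149; Z: 71 − 1 = 70.
Z = 70 is ytterbium, so the daughter is Yb-149.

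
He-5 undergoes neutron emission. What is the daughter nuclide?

He-4

Neutron emission: mass number changes by -1, atomic number by +0.
A: 5 − 1 = 4; Z: 2 = 2.
Z = 2 is helium, so the daughter is He-4.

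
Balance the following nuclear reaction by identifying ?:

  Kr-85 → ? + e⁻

Rb-85

Conserve mass number: 85 = A + 0, so A = 85.
Conserve atomic number: 36 = Z − 1, so Z = 37.
Z = 37 is rubidium, so the species is Rb-85.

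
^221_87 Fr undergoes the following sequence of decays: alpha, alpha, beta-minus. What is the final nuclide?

Start: (A, Z) = (221, 87).
After α: (217, 85).
After α: (213, 83).
After β⁻: (213, 84).
Z = 84 is polonium.

Po-213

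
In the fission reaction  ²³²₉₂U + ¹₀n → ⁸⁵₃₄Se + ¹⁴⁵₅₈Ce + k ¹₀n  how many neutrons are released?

3

Conserve mass number: 233 = 85 + 145 + k, so k = 233 − 230 = 3.
Check atomic number: 92 = 34 + 58 + 0 = 92. ✓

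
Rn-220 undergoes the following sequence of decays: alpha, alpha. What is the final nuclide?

Pb-212

Start: (A, Z) = (220, 86).
After α: (216, 84).
After α: (212, 82).
Z = 82 is lead.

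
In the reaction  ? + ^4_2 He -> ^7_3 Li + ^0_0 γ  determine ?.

triton

Conserve mass number: A + 4 = 7 + 0, so A = 3.
Conserve atomic number: Z + 2 = 3 + 0, so Z = 1.
A = 3 and Z = 1 is ^3_1 H — a triton.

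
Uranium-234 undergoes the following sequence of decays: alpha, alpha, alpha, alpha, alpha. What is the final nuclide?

Start: (A, Z) = (234, 92).
After α: (230, 90).
After α: (226, 88).
After α: (222, 86).
After α: (218, 84).
After α: (214, 82).
Z = 82 is lead.

Pb-214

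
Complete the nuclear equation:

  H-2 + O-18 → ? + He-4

Conserve mass number: 2 + 18 = A + 4, so A = 16.
Conserve atomic number: 1 + 8 = Z + 2, so Z = 7.
Z = 7 is nitrogen, so the species is N-16.

N-16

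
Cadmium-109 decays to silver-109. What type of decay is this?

beta-plus decay or electron capture

ΔA = 109 − 109 = 0; ΔZ = 47 − 48 = -1.
A is unchanged and Z drops by 1 — a proton has become a neutron (β⁺ emission or electron capture).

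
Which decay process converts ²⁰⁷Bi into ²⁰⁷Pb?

beta-plus decay or electron capture

ΔA = 207 − 207 = 0; ΔZ = 82 − 83 = -1.
A is unchanged and Z drops by 1 — a proton has become a neutron (β⁺ emission or electron capture).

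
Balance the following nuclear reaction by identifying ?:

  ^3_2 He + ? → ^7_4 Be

Conserve mass number: 3 + A = 7, so A = 4.
Conserve atomic number: 2 + Z = 4, so Z = 2.
A = 4 and Z = 2 is ^4_2 He — an alpha particle.

alpha particle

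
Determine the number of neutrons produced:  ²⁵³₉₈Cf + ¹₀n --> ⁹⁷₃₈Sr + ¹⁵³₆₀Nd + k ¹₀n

Conserve mass number: 254 = 97 + 153 + k, so k = 254 − 250 = 4.
Check atomic number: 98 = 38 + 60 + 0 = 98. ✓

4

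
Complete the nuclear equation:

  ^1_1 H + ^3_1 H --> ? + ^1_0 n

He-3

Conserve mass number: 1 + 3 = A + 1, so A = 3.
Conserve atomic number: 1 + 1 = Z + 0, so Z = 2.
Z = 2 is helium, so the species is ^3_2 He.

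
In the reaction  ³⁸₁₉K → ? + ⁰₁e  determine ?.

Conserve mass number: 38 = A + 0, so A = 38.
Conserve atomic number: 19 = Z + 1, so Z = 18.
Z = 18 is argon, so the species is ³⁸₁₈Ar.

Ar-38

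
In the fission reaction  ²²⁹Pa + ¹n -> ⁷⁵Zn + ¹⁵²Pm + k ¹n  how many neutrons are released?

3

Conserve mass number: 230 = 75 + 152 + k, so k = 230 − 227 = 3.
Check atomic number: 91 = 30 + 61 + 0 = 91. ✓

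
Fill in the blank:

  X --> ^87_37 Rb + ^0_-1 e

Conserve mass number: A = 87 + 0, so A = 87.
Conserve atomic number: Z = 37 − 1, so Z = 36.
Z = 36 is krypton, so the species is ^87_36 Kr.

Kr-87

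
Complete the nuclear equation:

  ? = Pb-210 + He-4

Conserve mass number: A = 210 + 4, so A = 214.
Conserve atomic number: Z = 82 + 2, so Z = 84.
Z = 84 is polonium, so the species is Po-214.

Po-214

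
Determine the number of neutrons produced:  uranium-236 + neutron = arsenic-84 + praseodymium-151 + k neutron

Conserve mass number: 237 = 84 + 151 + k, so k = 237 − 235 = 2.
Check atomic number: 92 = 33 + 59 + 0 = 92. ✓

2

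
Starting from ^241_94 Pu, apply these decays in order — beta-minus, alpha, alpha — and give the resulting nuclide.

Start: (A, Z) = (241, 94).
After β⁻: (241, 95).
After α: (237, 93).
After α: (233, 91).
Z = 91 is protactinium.

Pa-233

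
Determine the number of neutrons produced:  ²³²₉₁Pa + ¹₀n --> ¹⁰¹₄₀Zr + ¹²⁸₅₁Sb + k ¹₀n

4

Conserve mass number: 233 = 101 + 128 + k, so k = 233 − 229 = 4.
Check atomic number: 91 = 40 + 51 + 0 = 91. ✓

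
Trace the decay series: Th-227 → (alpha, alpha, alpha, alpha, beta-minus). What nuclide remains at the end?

Start: (A, Z) = (227, 90).
After α: (223, 88).
After α: (219, 86).
After α: (215, 84).
After α: (211, 82).
After β⁻: (211, 83).
Z = 83 is bismuth.

Bi-211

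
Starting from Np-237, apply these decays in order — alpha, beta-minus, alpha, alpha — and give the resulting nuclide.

Ra-225

Start: (A, Z) = (237, 93).
After α: (233, 91).
After β⁻: (233, 92).
After α: (229, 90).
After α: (225, 88).
Z = 88 is radium.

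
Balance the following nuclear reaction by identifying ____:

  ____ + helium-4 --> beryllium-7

He-3

Conserve mass number: A + 4 = 7, so A = 3.
Conserve atomic number: Z + 2 = 4, so Z = 2.
Z = 2 is helium, so the species is helium-3.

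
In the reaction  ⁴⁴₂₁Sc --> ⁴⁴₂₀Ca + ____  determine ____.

positron

Conserve mass number: 44 = 44 + A, so A = 0.
Conserve atomic number: 21 = 20 + Z, so Z = 1.
A = 0 and Z = 1 is ⁰₁e — a positron.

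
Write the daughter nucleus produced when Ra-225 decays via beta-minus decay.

Beta-minus decay: mass number changes by +0, atomic number by +1.
A: 225 = 225; Z: 88 + 1 = 89.
Z = 89 is actinium, so the daughter is Ac-225.

Ac-225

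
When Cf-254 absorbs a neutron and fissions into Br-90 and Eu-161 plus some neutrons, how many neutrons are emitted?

4

Conserve mass number: 255 = 90 + 161 + k, so k = 255 − 251 = 4.
Check atomic number: 98 = 35 + 63 + 0 = 98. ✓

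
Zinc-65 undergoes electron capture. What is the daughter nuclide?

Cu-65

Electron capture: mass number changes by +0, atomic number by -1.
A: 65 = 65; Z: 30 − 1 = 29.
Z = 29 is copper, so the daughter is copper-65.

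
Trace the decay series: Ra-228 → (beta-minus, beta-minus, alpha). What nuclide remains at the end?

Start: (A, Z) = (228, 88).
After β⁻: (228, 89).
After β⁻: (228, 90).
After α: (224, 88).
Z = 88 is radium.

Ra-224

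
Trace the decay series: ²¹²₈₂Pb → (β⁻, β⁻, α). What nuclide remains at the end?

Pb-208

Start: (A, Z) = (212, 82).
After β⁻: (212, 83).
After β⁻: (212, 84).
After α: (208, 82).
Z = 82 is lead.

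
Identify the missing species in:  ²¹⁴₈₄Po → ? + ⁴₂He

Conserve mass number: 214 = A + 4, so A = 210.
Conserve atomic number: 84 = Z + 2, so Z = 82.
Z = 82 is lead, so the species is ²¹⁰₈₂Pb.

Pb-210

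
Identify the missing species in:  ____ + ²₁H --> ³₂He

proton

Conserve mass number: A + 2 = 3, so A = 1.
Conserve atomic number: Z + 1 = 2, so Z = 1.
A = 1 and Z = 1 is ¹₁H — a proton.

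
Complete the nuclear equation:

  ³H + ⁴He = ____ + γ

Conserve mass number: 3 + 4 = A + 0, so A = 7.
Conserve atomic number: 1 + 2 = Z + 0, so Z = 3.
Z = 3 is lithium, so the species is ⁷Li.

Li-7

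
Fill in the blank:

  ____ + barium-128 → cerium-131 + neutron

alpha particle

Conserve mass number: A + 128 = 131 + 1, so A = 4.
Conserve atomic number: Z + 56 = 58 + 0, so Z = 2.
A = 4 and Z = 2 is helium-4 — an alpha particle.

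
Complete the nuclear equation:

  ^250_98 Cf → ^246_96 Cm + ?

Conserve mass number: 250 = 246 + A, so A = 4.
Conserve atomic number: 98 = 96 + Z, so Z = 2.
A = 4 and Z = 2 is ^4_2 He — an alpha particle.

alpha particle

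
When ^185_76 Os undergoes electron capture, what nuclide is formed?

Electron capture: mass number changes by +0, atomic number by -1.
A: 185 = 185; Z: 76 − 1 = 75.
Z = 75 is rhenium, so the daughter is ^185_75 Re.

Re-185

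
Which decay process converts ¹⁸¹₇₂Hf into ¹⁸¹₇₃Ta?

ΔA = 181 − 181 = 0; ΔZ = 73 − 72 = +1.
A is unchanged and Z rises by 1 — a neutron has become a proton (β⁻ decay).

beta-minus decay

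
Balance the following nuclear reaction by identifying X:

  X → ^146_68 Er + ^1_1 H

Tm-147

Conserve mass number: A = 146 + 1, so A = 147.
Conserve atomic number: Z = 68 + 1, so Z = 69.
Z = 69 is thulium, so the species is ^147_69 Tm.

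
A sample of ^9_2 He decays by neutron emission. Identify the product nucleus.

Neutron emission: mass number changes by -1, atomic number by +0.
A: 9 − 1 = 8; Z: 2 = 2.
Z = 2 is helium, so the daughter is ^8_2 He.

He-8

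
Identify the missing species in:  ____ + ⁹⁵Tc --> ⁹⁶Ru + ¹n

deuteron

Conserve mass number: A + 95 = 96 + 1, so A = 2.
Conserve atomic number: Z + 43 = 44 + 0, so Z = 1.
A = 2 and Z = 1 is ²H — a deuteron.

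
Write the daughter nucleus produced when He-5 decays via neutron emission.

He-4

Neutron emission: mass number changes by -1, atomic number by +0.
A: 5 − 1 = 4; Z: 2 = 2.
Z = 2 is helium, so the daughter is He-4.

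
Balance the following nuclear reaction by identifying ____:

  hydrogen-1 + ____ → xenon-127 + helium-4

Cs-130

Conserve mass number: 1 + A = 127 + 4, so A = 130.
Conserve atomic number: 1 + Z = 54 + 2, so Z = 55.
Z = 55 is caesium, so the species is caesium-130.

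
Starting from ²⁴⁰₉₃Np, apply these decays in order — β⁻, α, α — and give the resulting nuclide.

Start: (A, Z) = (240, 93).
After β⁻: (240, 94).
After α: (236, 92).
After α: (232, 90).
Z = 90 is thorium.

Th-232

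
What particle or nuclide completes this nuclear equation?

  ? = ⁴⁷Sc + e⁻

Ca-47

Conserve mass number: A = 47 + 0, so A = 47.
Conserve atomic number: Z = 21 − 1, so Z = 20.
Z = 20 is calcium, so the species is ⁴⁷Ca.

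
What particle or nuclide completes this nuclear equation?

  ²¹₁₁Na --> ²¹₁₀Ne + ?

Conserve mass number: 21 = 21 + A, so A = 0.
Conserve atomic number: 11 = 10 + Z, so Z = 1.
A = 0 and Z = 1 is ⁰₁e — a positron.

positron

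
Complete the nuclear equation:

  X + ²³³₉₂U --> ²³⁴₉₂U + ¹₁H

Conserve mass number: A + 233 = 234 + 1, so A = 2.
Conserve atomic number: Z + 92 = 92 + 1, so Z = 1.
A = 2 and Z = 1 is ²₁H — a deuteron.

deuteron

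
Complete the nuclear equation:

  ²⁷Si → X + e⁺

Al-27

Conserve mass number: 27 = A + 0, so A = 27.
Conserve atomic number: 14 = Z + 1, so Z = 13.
Z = 13 is aluminium, so the species is ²⁷Al.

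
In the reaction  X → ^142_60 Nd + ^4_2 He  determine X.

Sm-146

Conserve mass number: A = 142 + 4, so A = 146.
Conserve atomic number: Z = 60 + 2, so Z = 62.
Z = 62 is samarium, so the species is ^146_62 Sm.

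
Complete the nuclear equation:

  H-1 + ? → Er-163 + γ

Ho-162

Conserve mass number: 1 + A = 163 + 0, so A = 162.
Conserve atomic number: 1 + Z = 68 + 0, so Z = 67.
Z = 67 is holmium, so the species is Ho-162.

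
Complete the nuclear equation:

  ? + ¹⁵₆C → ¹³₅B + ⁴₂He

Conserve mass number: A + 15 = 13 + 4, so A = 2.
Conserve atomic number: Z + 6 = 5 + 2, so Z = 1.
A = 2 and Z = 1 is ²₁H — a deuteron.

deuteron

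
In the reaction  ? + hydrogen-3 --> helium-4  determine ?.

proton

Conserve mass number: A + 3 = 4, so A = 1.
Conserve atomic number: Z + 1 = 2, so Z = 1.
A = 1 and Z = 1 is hydrogen-1 — a proton.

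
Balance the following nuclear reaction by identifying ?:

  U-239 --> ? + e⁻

Conserve mass number: 239 = A + 0, so A = 239.
Conserve atomic number: 92 = Z − 1, so Z = 93.
Z = 93 is neptunium, so the species is Np-239.

Np-239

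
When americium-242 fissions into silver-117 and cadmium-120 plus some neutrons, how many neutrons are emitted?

5

Conserve mass number: 242 = 117 + 120 + k, so k = 242 − 237 = 5.
Check atomic number: 95 = 47 + 48 + 0 = 95. ✓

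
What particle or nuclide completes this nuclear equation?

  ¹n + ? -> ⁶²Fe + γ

Fe-61

Conserve mass number: 1 + A = 62 + 0, so A = 61.
Conserve atomic number: 0 + Z = 26 + 0, so Z = 26.
Z = 26 is iron, so the species is ⁶¹Fe.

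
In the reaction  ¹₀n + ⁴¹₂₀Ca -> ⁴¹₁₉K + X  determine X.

Conserve mass number: 1 + 41 = 41 + A, so A = 1.
Conserve atomic number: 0 + 20 = 19 + Z, so Z = 1.
A = 1 and Z = 1 is ¹₁H — a proton.

proton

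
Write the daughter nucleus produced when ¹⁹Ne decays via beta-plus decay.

Beta-plus decay: mass number changes by +0, atomic number by -1.
A: 19 = 19; Z: 10 − 1 = 9.
Z = 9 is fluorine, so the daughter is ¹⁹F.

F-19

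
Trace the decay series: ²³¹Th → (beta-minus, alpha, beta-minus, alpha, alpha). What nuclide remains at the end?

Rn-219

Start: (A, Z) = (231, 90).
After β⁻: (231, 91).
After α: (227, 89).
After β⁻: (227, 90).
After α: (223, 88).
After α: (219, 86).
Z = 86 is radon.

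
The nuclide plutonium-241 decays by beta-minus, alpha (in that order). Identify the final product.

Start: (A, Z) = (241, 94).
After β⁻: (241, 95).
After α: (237, 93).
Z = 93 is neptunium.

Np-237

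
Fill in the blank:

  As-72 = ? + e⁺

Conserve mass number: 72 = A + 0, so A = 72.
Conserve atomic number: 33 = Z + 1, so Z = 32.
Z = 32 is germanium, so the species is Ge-72.

Ge-72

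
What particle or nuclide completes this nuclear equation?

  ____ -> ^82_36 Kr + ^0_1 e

Conserve mass number: A = 82 + 0, so A = 82.
Conserve atomic number: Z = 36 + 1, so Z = 37.
Z = 37 is rubidium, so the species is ^82_37 Rb.

Rb-82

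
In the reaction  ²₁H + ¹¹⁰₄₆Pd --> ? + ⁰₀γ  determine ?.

Ag-112

Conserve mass number: 2 + 110 = A + 0, so A = 112.
Conserve atomic number: 1 + 46 = Z + 0, so Z = 47.
Z = 47 is silver, so the species is ¹¹²₄₇Ag.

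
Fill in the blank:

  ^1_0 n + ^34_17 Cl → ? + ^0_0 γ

Conserve mass number: 1 + 34 = A + 0, so A = 35.
Conserve atomic number: 0 + 17 = Z + 0, so Z = 17.
Z = 17 is chlorine, so the species is ^35_17 Cl.

Cl-35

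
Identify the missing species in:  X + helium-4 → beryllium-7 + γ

He-3

Conserve mass number: A + 4 = 7 + 0, so A = 3.
Conserve atomic number: Z + 2 = 4 + 0, so Z = 2.
Z = 2 is helium, so the species is helium-3.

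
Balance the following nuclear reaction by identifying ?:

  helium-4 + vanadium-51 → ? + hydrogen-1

Cr-54

Conserve mass number: 4 + 51 = A + 1, so A = 54.
Conserve atomic number: 2 + 23 = Z + 1, so Z = 24.
Z = 24 is chromium, so the species is chromium-54.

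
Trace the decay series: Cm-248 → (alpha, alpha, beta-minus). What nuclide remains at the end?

Start: (A, Z) = (248, 96).
After α: (244, 94).
After α: (240, 92).
After β⁻: (240, 93).
Z = 93 is neptunium.

Np-240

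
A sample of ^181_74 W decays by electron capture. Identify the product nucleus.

Ta-181

Electron capture: mass number changes by +0, atomic number by -1.
A: 181 = 181; Z: 74 − 1 = 73.
Z = 73 is tantalum, so the daughter is ^181_73 Ta.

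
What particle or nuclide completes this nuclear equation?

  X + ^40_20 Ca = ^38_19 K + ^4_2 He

Conserve mass number: A + 40 = 38 + 4, so A = 2.
Conserve atomic number: Z + 20 = 19 + 2, so Z = 1.
A = 2 and Z = 1 is ^2_1 H — a deuteron.

deuteron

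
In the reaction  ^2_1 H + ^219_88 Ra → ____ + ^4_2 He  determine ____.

Fr-217

Conserve mass number: 2 + 219 = A + 4, so A = 217.
Conserve atomic number: 1 + 88 = Z + 2, so Z = 87.
Z = 87 is francium, so the species is ^217_87 Fr.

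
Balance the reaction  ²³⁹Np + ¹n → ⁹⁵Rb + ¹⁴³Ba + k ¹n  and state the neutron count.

Conserve mass number: 240 = 95 + 143 + k, so k = 240 − 238 = 2.
Check atomic number: 93 = 37 + 56 + 0 = 93. ✓

2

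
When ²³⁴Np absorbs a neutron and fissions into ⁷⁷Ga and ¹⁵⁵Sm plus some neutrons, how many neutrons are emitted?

3

Conserve mass number: 235 = 77 + 155 + k, so k = 235 − 232 = 3.
Check atomic number: 93 = 31 + 62 + 0 = 93. ✓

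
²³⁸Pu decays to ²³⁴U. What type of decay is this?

alpha decay

ΔA = 234 − 238 = -4; ΔZ = 92 − 94 = -2.
A drops by 4 and Z drops by 2 — the signature of alpha emission.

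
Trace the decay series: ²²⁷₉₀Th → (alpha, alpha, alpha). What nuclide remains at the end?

Start: (A, Z) = (227, 90).
After α: (223, 88).
After α: (219, 86).
After α: (215, 84).
Z = 84 is polonium.

Po-215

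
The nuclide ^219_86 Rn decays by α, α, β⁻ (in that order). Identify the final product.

Bi-211

Start: (A, Z) = (219, 86).
After α: (215, 84).
After α: (211, 82).
After β⁻: (211, 83).
Z = 83 is bismuth.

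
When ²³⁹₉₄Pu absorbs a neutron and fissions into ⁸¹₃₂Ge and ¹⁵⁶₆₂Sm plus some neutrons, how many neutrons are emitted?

3

Conserve mass number: 240 = 81 + 156 + k, so k = 240 − 237 = 3.
Check atomic number: 94 = 32 + 62 + 0 = 94. ✓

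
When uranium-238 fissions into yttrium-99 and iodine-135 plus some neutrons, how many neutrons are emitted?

Conserve mass number: 238 = 99 + 135 + k, so k = 238 − 234 = 4.
Check atomic number: 92 = 39 + 53 + 0 = 92. ✓

4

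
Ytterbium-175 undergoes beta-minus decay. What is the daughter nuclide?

Beta-minus decay: mass number changes by +0, atomic number by +1.
A: 175 = 175; Z: 70 + 1 = 71.
Z = 71 is lutetium, so the daughter is lutetium-175.

Lu-175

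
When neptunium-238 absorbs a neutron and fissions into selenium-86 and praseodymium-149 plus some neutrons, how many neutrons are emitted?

4

Conserve mass number: 239 = 86 + 149 + k, so k = 239 − 235 = 4.
Check atomic number: 93 = 34 + 59 + 0 = 93. ✓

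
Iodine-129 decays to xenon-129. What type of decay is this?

ΔA = 129 − 129 = 0; ΔZ = 54 − 53 = +1.
A is unchanged and Z rises by 1 — a neutron has become a proton (β⁻ decay).

beta-minus decay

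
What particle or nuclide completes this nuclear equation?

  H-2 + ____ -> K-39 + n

Conserve mass number: 2 + A = 39 + 1, so A = 38.
Conserve atomic number: 1 + Z = 19 + 0, so Z = 18.
Z = 18 is argon, so the species is Ar-38.

Ar-38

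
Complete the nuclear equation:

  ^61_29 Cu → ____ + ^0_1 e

Conserve mass number: 61 = A + 0, so A = 61.
Conserve atomic number: 29 = Z + 1, so Z = 28.
Z = 28 is nickel, so the species is ^61_28 Ni.

Ni-61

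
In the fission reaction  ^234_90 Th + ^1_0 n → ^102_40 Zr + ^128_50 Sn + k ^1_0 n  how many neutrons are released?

5

Conserve mass number: 235 = 102 + 128 + k, so k = 235 − 230 = 5.
Check atomic number: 90 = 40 + 50 + 0 = 90. ✓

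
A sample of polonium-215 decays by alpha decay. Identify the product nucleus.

Pb-211

Alpha decay: mass number changes by -4, atomic number by -2.
A: 215 − 4 = 211; Z: 84 − 2 = 82.
Z = 82 is lead, so the daughter is lead-211.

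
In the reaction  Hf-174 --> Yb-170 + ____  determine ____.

Conserve mass number: 174 = 170 + A, so A = 4.
Conserve atomic number: 72 = 70 + Z, so Z = 2.
A = 4 and Z = 2 is He-4 — an alpha particle.

alpha particle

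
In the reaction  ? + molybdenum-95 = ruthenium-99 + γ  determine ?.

alpha particle

Conserve mass number: A + 95 = 99 + 0, so A = 4.
Conserve atomic number: Z + 42 = 44 + 0, so Z = 2.
A = 4 and Z = 2 is helium-4 — an alpha particle.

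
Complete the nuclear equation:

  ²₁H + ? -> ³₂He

proton

Conserve mass number: 2 + A = 3, so A = 1.
Conserve atomic number: 1 + Z = 2, so Z = 1.
A = 1 and Z = 1 is ¹₁H — a proton.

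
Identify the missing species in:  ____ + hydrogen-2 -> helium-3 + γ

proton

Conserve mass number: A + 2 = 3 + 0, so A = 1.
Conserve atomic number: Z + 1 = 2 + 0, so Z = 1.
A = 1 and Z = 1 is hydrogen-1 — a proton.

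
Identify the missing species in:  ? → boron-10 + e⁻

Conserve mass number: A = 10 + 0, so A = 10.
Conserve atomic number: Z = 5 − 1, so Z = 4.
Z = 4 is beryllium, so the species is beryllium-10.

Be-10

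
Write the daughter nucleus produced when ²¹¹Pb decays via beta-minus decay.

Beta-minus decay: mass number changes by +0, atomic number by +1.
A: 211 = 211; Z: 82 + 1 = 83.
Z = 83 is bismuth, so the daughter is ²¹¹Bi.

Bi-211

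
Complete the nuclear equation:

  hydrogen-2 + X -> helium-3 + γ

proton

Conserve mass number: 2 + A = 3 + 0, so A = 1.
Conserve atomic number: 1 + Z = 2 + 0, so Z = 1.
A = 1 and Z = 1 is hydrogen-1 — a proton.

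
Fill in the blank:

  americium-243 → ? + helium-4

Conserve mass number: 243 = A + 4, so A = 239.
Conserve atomic number: 95 = Z + 2, so Z = 93.
Z = 93 is neptunium, so the species is neptunium-239.

Np-239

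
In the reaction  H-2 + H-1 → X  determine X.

He-3

Conserve mass number: 2 + 1 = A, so A = 3.
Conserve atomic number: 1 + 1 = Z, so Z = 2.
Z = 2 is helium, so the species is He-3.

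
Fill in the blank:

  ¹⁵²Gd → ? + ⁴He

Sm-148

Conserve mass number: 152 = A + 4, so A = 148.
Conserve atomic number: 64 = Z + 2, so Z = 62.
Z = 62 is samarium, so the species is ¹⁴⁸Sm.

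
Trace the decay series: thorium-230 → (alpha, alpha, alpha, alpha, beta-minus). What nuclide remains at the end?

Start: (A, Z) = (230, 90).
After α: (226, 88).
After α: (222, 86).
After α: (218, 84).
After α: (214, 82).
After β⁻: (214, 83).
Z = 83 is bismuth.

Bi-214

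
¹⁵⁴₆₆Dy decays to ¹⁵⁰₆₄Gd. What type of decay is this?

ΔA = 150 − 154 = -4; ΔZ = 64 − 66 = -2.
A drops by 4 and Z drops by 2 — the signature of alpha emission.

alpha decay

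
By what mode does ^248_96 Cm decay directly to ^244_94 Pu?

alpha decay

ΔA = 244 − 248 = -4; ΔZ = 94 − 96 = -2.
A drops by 4 and Z drops by 2 — the signature of alpha emission.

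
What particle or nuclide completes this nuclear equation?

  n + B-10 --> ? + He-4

Li-7

Conserve mass number: 1 + 10 = A + 4, so A = 7.
Conserve atomic number: 0 + 5 = Z + 2, so Z = 3.
Z = 3 is lithium, so the species is Li-7.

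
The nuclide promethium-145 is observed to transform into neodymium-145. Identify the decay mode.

ΔA = 145 − 145 = 0; ΔZ = 60 − 61 = -1.
A is unchanged and Z drops by 1 — a proton has become a neutron (β⁺ emission or electron capture).

beta-plus decay or electron capture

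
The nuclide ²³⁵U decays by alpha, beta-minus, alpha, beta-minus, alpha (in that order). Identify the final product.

Ra-223

Start: (A, Z) = (235, 92).
After α: (231, 90).
After β⁻: (231, 91).
After α: (227, 89).
After β⁻: (227, 90).
After α: (223, 88).
Z = 88 is radium.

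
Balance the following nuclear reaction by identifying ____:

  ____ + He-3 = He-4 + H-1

Conserve mass number: A + 3 = 4 + 1, so A = 2.
Conserve atomic number: Z + 2 = 2 + 1, so Z = 1.
A = 2 and Z = 1 is H-2 — a deuteron.

deuteron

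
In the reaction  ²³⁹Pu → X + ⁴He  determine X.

U-235

Conserve mass number: 239 = A + 4, so A = 235.
Conserve atomic number: 94 = Z + 2, so Z = 92.
Z = 92 is uranium, so the species is ²³⁵U.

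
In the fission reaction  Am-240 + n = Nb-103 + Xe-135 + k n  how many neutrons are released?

Conserve mass number: 241 = 103 + 135 + k, so k = 241 − 238 = 3.
Check atomic number: 95 = 41 + 54 + 0 = 95. ✓

3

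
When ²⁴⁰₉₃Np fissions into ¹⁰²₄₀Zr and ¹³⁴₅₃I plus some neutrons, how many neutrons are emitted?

4

Conserve mass number: 240 = 102 + 134 + k, so k = 240 − 236 = 4.
Check atomic number: 93 = 40 + 53 + 0 = 93. ✓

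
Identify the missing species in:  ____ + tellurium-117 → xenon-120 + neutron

alpha particle

Conserve mass number: A + 117 = 120 + 1, so A = 4.
Conserve atomic number: Z + 52 = 54 + 0, so Z = 2.
A = 4 and Z = 2 is helium-4 — an alpha particle.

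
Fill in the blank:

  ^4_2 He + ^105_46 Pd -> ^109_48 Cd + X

gamma ray

Conserve mass number: 4 + 105 = 109 + A, so A = 0.
Conserve atomic number: 2 + 46 = 48 + Z, so Z = 0.
A = 0 and Z = 0 is ^0_0 γ — a gamma ray.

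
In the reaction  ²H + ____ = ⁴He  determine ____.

Conserve mass number: 2 + A = 4, so A = 2.
Conserve atomic number: 1 + Z = 2, so Z = 1.
A = 2 and Z = 1 is ²H — a deuteron.

deuteron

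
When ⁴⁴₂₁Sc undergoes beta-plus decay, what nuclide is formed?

Beta-plus decay: mass number changes by +0, atomic number by -1.
A: 44 = 44; Z: 21 − 1 = 20.
Z = 20 is calcium, so the daughter is ⁴⁴₂₀Ca.

Ca-44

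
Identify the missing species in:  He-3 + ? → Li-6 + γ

triton

Conserve mass number: 3 + A = 6 + 0, so A = 3.
Conserve atomic number: 2 + Z = 3 + 0, so Z = 1.
A = 3 and Z = 1 is H-3 — a triton.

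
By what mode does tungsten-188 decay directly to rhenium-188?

ΔA = 188 − 188 = 0; ΔZ = 75 − 74 = +1.
A is unchanged and Z rises by 1 — a neutron has become a proton (β⁻ decay).

beta-minus decay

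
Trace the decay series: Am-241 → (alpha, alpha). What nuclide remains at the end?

Pa-233

Start: (A, Z) = (241, 95).
After α: (237, 93).
After α: (233, 91).
Z = 91 is protactinium.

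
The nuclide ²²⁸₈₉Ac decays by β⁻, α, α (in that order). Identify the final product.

Rn-220

Start: (A, Z) = (228, 89).
After β⁻: (228, 90).
After α: (224, 88).
After α: (220, 86).
Z = 86 is radon.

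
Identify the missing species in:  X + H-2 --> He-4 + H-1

Conserve mass number: A + 2 = 4 + 1, so A = 3.
Conserve atomic number: Z + 1 = 2 + 1, so Z = 2.
Z = 2 is helium, so the species is He-3.

He-3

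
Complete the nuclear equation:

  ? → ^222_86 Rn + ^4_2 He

Ra-226

Conserve mass number: A = 222 + 4, so A = 226.
Conserve atomic number: Z = 86 + 2, so Z = 88.
Z = 88 is radium, so the species is ^226_88 Ra.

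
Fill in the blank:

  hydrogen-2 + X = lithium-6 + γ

alpha particle

Conserve mass number: 2 + A = 6 + 0, so A = 4.
Conserve atomic number: 1 + Z = 3 + 0, so Z = 2.
A = 4 and Z = 2 is helium-4 — an alpha particle.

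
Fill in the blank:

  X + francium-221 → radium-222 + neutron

deuteron

Conserve mass number: A + 221 = 222 + 1, so A = 2.
Conserve atomic number: Z + 87 = 88 + 0, so Z = 1.
A = 2 and Z = 1 is hydrogen-2 — a deuteron.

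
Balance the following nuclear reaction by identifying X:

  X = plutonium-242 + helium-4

Conserve mass number: A = 242 + 4, so A = 246.
Conserve atomic number: Z = 94 + 2, so Z = 96.
Z = 96 is curium, so the species is curium-246.

Cm-246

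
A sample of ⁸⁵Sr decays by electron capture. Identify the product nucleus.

Rb-85

Electron capture: mass number changes by +0, atomic number by -1.
A: 85 = 85; Z: 38 − 1 = 37.
Z = 37 is rubidium, so the daughter is ⁸⁵Rb.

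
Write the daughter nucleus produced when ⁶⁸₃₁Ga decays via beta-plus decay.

Beta-plus decay: mass number changes by +0, atomic number by -1.
A: 68 = 68; Z: 31 − 1 = 30.
Z = 30 is zinc, so the daughter is ⁶⁸₃₀Zn.

Zn-68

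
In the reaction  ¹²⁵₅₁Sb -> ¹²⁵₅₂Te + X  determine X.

Conserve mass number: 125 = 125 + A, so A = 0.
Conserve atomic number: 51 = 52 + Z, so Z = -1.
A = 0 and Z = -1 is ⁰₋₁e — a beta-minus particle.

beta-minus particle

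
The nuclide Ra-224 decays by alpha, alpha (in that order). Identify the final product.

Po-216

Start: (A, Z) = (224, 88).
After α: (220, 86).
After α: (216, 84).
Z = 84 is polonium.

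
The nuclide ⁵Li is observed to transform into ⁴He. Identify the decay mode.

ΔA = 4 − 5 = -1; ΔZ = 2 − 3 = -1.
A drops by 1 and Z drops by 1 — a proton was emitted.

proton emission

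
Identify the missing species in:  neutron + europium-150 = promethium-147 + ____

Conserve mass number: 1 + 150 = 147 + A, so A = 4.
Conserve atomic number: 0 + 63 = 61 + Z, so Z = 2.
A = 4 and Z = 2 is helium-4 — an alpha particle.

alpha particle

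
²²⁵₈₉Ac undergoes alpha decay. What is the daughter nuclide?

Fr-221

Alpha decay: mass number changes by -4, atomic number by -2.
A: 225 − 4 = 221; Z: 89 − 2 = 87.
Z = 87 is francium, so the daughter is ²²¹₈₇Fr.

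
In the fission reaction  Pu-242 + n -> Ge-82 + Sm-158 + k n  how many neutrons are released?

Conserve mass number: 243 = 82 + 158 + k, so k = 243 − 240 = 3.
Check atomic number: 94 = 32 + 62 + 0 = 94. ✓

3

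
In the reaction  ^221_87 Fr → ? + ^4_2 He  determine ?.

Conserve mass number: 221 = A + 4, so A = 217.
Conserve atomic number: 87 = Z + 2, so Z = 85.
Z = 85 is astatine, so the species is ^217_85 At.

At-217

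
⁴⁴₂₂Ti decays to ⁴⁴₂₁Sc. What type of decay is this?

ΔA = 44 − 44 = 0; ΔZ = 21 − 22 = -1.
A is unchanged and Z drops by 1 — a proton has become a neutron (β⁺ emission or electron capture).

beta-plus decay or electron capture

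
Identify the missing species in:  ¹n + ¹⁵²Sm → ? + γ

Conserve mass number: 1 + 152 = A + 0, so A = 153.
Conserve atomic number: 0 + 62 = Z + 0, so Z = 62.
Z = 62 is samarium, so the species is ¹⁵³Sm.

Sm-153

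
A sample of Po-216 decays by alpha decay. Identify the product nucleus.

Pb-212

Alpha decay: mass number changes by -4, atomic number by -2.
A: 216 − 4 = 212; Z: 84 − 2 = 82.
Z = 82 is lead, so the daughter is Pb-212.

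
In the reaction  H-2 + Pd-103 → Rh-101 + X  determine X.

alpha particle

Conserve mass number: 2 + 103 = 101 + A, so A = 4.
Conserve atomic number: 1 + 46 = 45 + Z, so Z = 2.
A = 4 and Z = 2 is He-4 — an alpha particle.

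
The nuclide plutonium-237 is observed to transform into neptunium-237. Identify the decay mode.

beta-plus decay or electron capture

ΔA = 237 − 237 = 0; ΔZ = 93 − 94 = -1.
A is unchanged and Z drops by 1 — a proton has become a neutron (β⁺ emission or electron capture).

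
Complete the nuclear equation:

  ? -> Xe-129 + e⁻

Conserve mass number: A = 129 + 0, so A = 129.
Conserve atomic number: Z = 54 − 1, so Z = 53.
Z = 53 is iodine, so the species is I-129.

I-129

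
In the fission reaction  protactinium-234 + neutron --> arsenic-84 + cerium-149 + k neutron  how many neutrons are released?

Conserve mass number: 235 = 84 + 149 + k, so k = 235 − 233 = 2.
Check atomic number: 91 = 33 + 58 + 0 = 91. ✓

2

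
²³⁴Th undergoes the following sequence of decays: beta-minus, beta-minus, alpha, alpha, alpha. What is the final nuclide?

Rn-222

Start: (A, Z) = (234, 90).
After β⁻: (234, 91).
After β⁻: (234, 92).
After α: (230, 90).
After α: (226, 88).
After α: (222, 86).
Z = 86 is radon.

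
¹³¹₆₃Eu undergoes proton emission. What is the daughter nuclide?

Proton emission: mass number changes by -1, atomic number by -1.
A: 131 − 1 = 130; Z: 63 − 1 = 62.
Z = 62 is samarium, so the daughter is ¹³⁰₆₂Sm.

Sm-130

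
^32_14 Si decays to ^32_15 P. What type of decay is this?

beta-minus decay

ΔA = 32 − 32 = 0; ΔZ = 15 − 14 = +1.
A is unchanged and Z rises by 1 — a neutron has become a proton (β⁻ decay).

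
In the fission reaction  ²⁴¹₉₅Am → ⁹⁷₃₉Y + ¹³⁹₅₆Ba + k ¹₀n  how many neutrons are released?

5

Conserve mass number: 241 = 97 + 139 + k, so k = 241 − 236 = 5.
Check atomic number: 95 = 39 + 56 + 0 = 95. ✓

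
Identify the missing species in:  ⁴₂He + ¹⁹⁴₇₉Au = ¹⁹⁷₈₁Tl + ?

neutron

Conserve mass number: 4 + 194 = 197 + A, so A = 1.
Conserve atomic number: 2 + 79 = 81 + Z, so Z = 0.
A = 1 and Z = 0 is ¹₀n — a neutron.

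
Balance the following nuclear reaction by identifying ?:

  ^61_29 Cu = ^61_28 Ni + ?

Conserve mass number: 61 = 61 + A, so A = 0.
Conserve atomic number: 29 = 28 + Z, so Z = 1.
A = 0 and Z = 1 is ^0_1 e — a positron.

positron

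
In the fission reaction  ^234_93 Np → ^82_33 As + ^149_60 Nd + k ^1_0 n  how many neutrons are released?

3

Conserve mass number: 234 = 82 + 149 + k, so k = 234 − 231 = 3.
Check atomic number: 93 = 33 + 60 + 0 = 93. ✓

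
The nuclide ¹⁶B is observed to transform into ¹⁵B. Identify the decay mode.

ΔA = 15 − 16 = -1; ΔZ = 5 − 5 = +0.
A drops by 1 with Z unchanged — a neutron was emitted.

neutron emission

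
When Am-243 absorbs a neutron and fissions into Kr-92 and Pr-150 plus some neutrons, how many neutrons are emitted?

2

Conserve mass number: 244 = 92 + 150 + k, so k = 244 − 242 = 2.
Check atomic number: 95 = 36 + 59 + 0 = 95. ✓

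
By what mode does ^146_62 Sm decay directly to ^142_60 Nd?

alpha decay

ΔA = 142 − 146 = -4; ΔZ = 60 − 62 = -2.
A drops by 4 and Z drops by 2 — the signature of alpha emission.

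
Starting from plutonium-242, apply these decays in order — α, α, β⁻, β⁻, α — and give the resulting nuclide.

Start: (A, Z) = (242, 94).
After α: (238, 92).
After α: (234, 90).
After β⁻: (234, 91).
After β⁻: (234, 92).
After α: (230, 90).
Z = 90 is thorium.

Th-230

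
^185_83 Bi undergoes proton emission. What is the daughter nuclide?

Proton emission: mass number changes by -1, atomic number by -1.
A: 185 − 1 = 184; Z: 83 − 1 = 82.
Z = 82 is lead, so the daughter is ^184_82 Pb.

Pb-184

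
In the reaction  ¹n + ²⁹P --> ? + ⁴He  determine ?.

Al-26

Conserve mass number: 1 + 29 = A + 4, so A = 26.
Conserve atomic number: 0 + 15 = Z + 2, so Z = 13.
Z = 13 is aluminium, so the species is ²⁶Al.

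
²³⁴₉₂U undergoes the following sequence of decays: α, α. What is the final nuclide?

Start: (A, Z) = (234, 92).
After α: (230, 90).
After α: (226, 88).
Z = 88 is radium.

Ra-226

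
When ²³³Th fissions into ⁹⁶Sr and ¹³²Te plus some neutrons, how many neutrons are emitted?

Conserve mass number: 233 = 96 + 132 + k, so k = 233 − 228 = 5.
Check atomic number: 90 = 38 + 52 + 0 = 90. ✓

5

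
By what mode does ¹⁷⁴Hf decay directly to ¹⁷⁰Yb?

alpha decay

ΔA = 170 − 174 = -4; ΔZ = 70 − 72 = -2.
A drops by 4 and Z drops by 2 — the signature of alpha emission.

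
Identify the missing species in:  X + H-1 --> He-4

triton

Conserve mass number: A + 1 = 4, so A = 3.
Conserve atomic number: Z + 1 = 2, so Z = 1.
A = 3 and Z = 1 is H-3 — a triton.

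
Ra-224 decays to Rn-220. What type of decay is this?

ΔA = 220 − 224 = -4; ΔZ = 86 − 88 = -2.
A drops by 4 and Z drops by 2 — the signature of alpha emission.

alpha decay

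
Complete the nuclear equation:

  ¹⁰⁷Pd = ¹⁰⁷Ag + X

Conserve mass number: 107 = 107 + A, so A = 0.
Conserve atomic number: 46 = 47 + Z, so Z = -1.
A = 0 and Z = -1 is e⁻ — a beta-minus particle.

beta-minus particle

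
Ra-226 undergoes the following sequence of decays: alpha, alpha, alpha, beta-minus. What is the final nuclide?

Start: (A, Z) = (226, 88).
After α: (222, 86).
After α: (218, 84).
After α: (214, 82).
After β⁻: (214, 83).
Z = 83 is bismuth.

Bi-214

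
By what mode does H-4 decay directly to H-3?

neutron emission

ΔA = 3 − 4 = -1; ΔZ = 1 − 1 = +0.
A drops by 1 with Z unchanged — a neutron was emitted.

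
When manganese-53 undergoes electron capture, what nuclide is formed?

Electron capture: mass number changes by +0, atomic number by -1.
A: 53 = 53; Z: 25 − 1 = 24.
Z = 24 is chromium, so the daughter is chromium-53.

Cr-53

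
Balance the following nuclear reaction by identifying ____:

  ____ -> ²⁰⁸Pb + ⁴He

Po-212

Conserve mass number: A = 208 + 4, so A = 212.
Conserve atomic number: Z = 82 + 2, so Z = 84.
Z = 84 is polonium, so the species is ²¹²Po.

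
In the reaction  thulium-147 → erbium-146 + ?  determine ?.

proton

Conserve mass number: 147 = 146 + A, so A = 1.
Conserve atomic number: 69 = 68 + Z, so Z = 1.
A = 1 and Z = 1 is hydrogen-1 — a proton.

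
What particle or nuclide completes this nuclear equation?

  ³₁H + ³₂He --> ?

Li-6

Conserve mass number: 3 + 3 = A, so A = 6.
Conserve atomic number: 1 + 2 = Z, so Z = 3.
Z = 3 is lithium, so the species is ⁶₃Li.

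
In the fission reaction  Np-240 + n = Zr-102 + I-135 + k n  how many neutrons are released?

4

Conserve mass number: 241 = 102 + 135 + k, so k = 241 − 237 = 4.
Check atomic number: 93 = 40 + 53 + 0 = 93. ✓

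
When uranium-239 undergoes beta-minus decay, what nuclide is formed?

Np-239

Beta-minus decay: mass number changes by +0, atomic number by +1.
A: 239 = 239; Z: 92 + 1 = 93.
Z = 93 is neptunium, so the daughter is neptunium-239.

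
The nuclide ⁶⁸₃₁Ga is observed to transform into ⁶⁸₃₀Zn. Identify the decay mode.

beta-plus decay or electron capture

ΔA = 68 − 68 = 0; ΔZ = 30 − 31 = -1.
A is unchanged and Z drops by 1 — a proton has become a neutron (β⁺ emission or electron capture).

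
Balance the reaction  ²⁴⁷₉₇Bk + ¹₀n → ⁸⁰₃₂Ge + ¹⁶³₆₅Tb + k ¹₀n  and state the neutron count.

5

Conserve mass number: 248 = 80 + 163 + k, so k = 248 − 243 = 5.
Check atomic number: 97 = 32 + 65 + 0 = 97. ✓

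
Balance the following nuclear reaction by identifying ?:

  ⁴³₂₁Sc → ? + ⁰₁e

Conserve mass number: 43 = A + 0, so A = 43.
Conserve atomic number: 21 = Z + 1, so Z = 20.
Z = 20 is calcium, so the species is ⁴³₂₀Ca.

Ca-43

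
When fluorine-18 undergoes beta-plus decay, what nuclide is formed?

O-18

Beta-plus decay: mass number changes by +0, atomic number by -1.
A: 18 = 18; Z: 9 − 1 = 8.
Z = 8 is oxygen, so the daughter is oxygen-18.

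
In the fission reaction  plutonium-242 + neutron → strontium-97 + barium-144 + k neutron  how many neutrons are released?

2

Conserve mass number: 243 = 97 + 144 + k, so k = 243 − 241 = 2.
Check atomic number: 94 = 38 + 56 + 0 = 94. ✓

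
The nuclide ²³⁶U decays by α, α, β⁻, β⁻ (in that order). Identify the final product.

Th-228

Start: (A, Z) = (236, 92).
After α: (232, 90).
After α: (228, 88).
After β⁻: (228, 89).
After β⁻: (228, 90).
Z = 90 is thorium.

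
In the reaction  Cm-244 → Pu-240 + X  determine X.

Conserve mass number: 244 = 240 + A, so A = 4.
Conserve atomic number: 96 = 94 + Z, so Z = 2.
A = 4 and Z = 2 is He-4 — an alpha particle.

alpha particle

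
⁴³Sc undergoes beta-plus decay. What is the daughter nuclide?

Ca-43

Beta-plus decay: mass number changes by +0, atomic number by -1.
A: 43 = 43; Z: 21 − 1 = 20.
Z = 20 is calcium, so the daughter is ⁴³Ca.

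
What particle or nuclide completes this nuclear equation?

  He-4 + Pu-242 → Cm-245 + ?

neutron

Conserve mass number: 4 + 242 = 245 + A, so A = 1.
Conserve atomic number: 2 + 94 = 96 + Z, so Z = 0.
A = 1 and Z = 0 is n — a neutron.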